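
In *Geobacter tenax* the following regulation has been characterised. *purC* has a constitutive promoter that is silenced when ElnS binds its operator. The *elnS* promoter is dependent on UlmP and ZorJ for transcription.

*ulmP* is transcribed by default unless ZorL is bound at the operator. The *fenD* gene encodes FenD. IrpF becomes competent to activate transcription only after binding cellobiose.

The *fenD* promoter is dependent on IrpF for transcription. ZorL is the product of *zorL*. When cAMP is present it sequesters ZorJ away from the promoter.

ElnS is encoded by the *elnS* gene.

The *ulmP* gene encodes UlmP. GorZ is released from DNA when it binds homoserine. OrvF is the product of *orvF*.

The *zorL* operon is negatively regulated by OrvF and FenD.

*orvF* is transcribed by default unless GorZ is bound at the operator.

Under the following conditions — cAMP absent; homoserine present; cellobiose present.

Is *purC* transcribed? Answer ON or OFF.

Homoserine is present, so GorZ is inactive.
With no repressor bound, *orvF* is transcribed.
So OrvF is produced and active.
Cellobiose is present, so IrpF is active.
No repressor is bound and IrpF is active, so *fenD* is transcribed.
So FenD is produced and active.
With repressor OrvF bound, *zorL* is not transcribed.
So ZorL is not produced.
With no repressor bound, *ulmP* is transcribed.
So UlmP is produced and active.
cAMP is absent, so ZorJ is active.
No repressor is bound and UlmP and ZorJ are active, so *elnS* is transcribed.
So ElnS is produced and active.
With repressor ElnS bound, *purC* is not transcribed.

OFF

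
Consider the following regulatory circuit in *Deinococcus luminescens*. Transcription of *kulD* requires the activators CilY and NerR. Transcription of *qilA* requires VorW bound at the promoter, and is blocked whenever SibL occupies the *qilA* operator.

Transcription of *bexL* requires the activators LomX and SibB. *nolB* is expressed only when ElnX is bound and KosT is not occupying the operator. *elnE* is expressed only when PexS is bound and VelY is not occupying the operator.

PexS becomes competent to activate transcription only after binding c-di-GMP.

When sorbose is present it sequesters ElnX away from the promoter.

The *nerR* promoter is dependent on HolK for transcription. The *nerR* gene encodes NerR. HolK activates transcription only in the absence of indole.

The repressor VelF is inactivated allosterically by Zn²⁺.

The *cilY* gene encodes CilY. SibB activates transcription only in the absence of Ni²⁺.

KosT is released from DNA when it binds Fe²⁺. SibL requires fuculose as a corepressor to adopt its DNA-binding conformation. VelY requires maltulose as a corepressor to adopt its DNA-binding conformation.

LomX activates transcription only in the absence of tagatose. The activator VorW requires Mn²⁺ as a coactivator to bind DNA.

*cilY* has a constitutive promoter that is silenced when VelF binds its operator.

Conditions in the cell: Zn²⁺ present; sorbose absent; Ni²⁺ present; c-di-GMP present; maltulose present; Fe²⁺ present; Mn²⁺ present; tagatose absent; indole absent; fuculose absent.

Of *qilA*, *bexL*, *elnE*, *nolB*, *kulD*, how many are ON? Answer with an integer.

Mn²⁺ is present, so VorW is active.
Fuculose is absent, so SibL is inactive.
No repressor is bound and VorW is active, so *qilA* is transcribed.
→ *qilA* is ON.
Tagatose is absent, so LomX is active.
Ni²⁺ is present, so SibB is inactive.
Required activator SibB is absent, so *bexL* is not transcribed.
→ *bexL* is OFF.
Maltulose is present, so VelY is active.
c-di-GMP is present, so PexS is active.
With repressor VelY bound, *elnE* is not transcribed.
→ *elnE* is OFF.
Fe²⁺ is present, so KosT is inactive.
Sorbose is absent, so ElnX is active.
No repressor is bound and ElnX is active, so *nolB* is transcribed.
→ *nolB* is ON.
Zn²⁺ is present, so VelF is inactive.
With no repressor bound, *cilY* is transcribed.
So CilY is produced and active.
Indole is absent, so HolK is active.
No repressor is bound and HolK is active, so *nerR* is transcribed.
So NerR is produced and active.
No repressor is bound and CilY and NerR are active, so *kulD* is transcribed.
→ *kulD* is ON.
3 of the 5 genes are transcribed.

3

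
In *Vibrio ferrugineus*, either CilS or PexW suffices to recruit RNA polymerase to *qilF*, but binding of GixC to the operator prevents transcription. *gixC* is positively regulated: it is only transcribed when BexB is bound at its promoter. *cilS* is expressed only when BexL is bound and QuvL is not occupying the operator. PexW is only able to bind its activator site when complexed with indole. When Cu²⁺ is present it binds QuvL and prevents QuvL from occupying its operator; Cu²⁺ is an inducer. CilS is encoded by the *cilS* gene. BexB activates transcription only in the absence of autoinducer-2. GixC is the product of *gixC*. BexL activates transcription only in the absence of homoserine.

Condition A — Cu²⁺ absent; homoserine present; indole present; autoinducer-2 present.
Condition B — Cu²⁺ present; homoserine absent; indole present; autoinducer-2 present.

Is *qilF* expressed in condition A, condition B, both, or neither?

both

Condition A:
Cu²⁺ is absent, so QuvL is active.
Homoserine is present, so BexL is inactive.
With repressor QuvL bound, *cilS* is not transcribed.
So CilS is not produced.
Indole is present, so PexW is active.
Autoinducer-2 is present, so BexB is inactive.
Required activator BexB is absent, so *gixC* is not transcribed.
So GixC is not produced.
Activator PexW is present, so *qilF* is transcribed.
→ *qilF* is ON in A.
Condition B:
Cu²⁺ is present, so QuvL is inactive.
Homoserine is absent, so BexL is active.
No repressor is bound and BexL is active, so *cilS* is transcribed.
So CilS is produced and active.
Indole is present, so PexW is active.
Autoinducer-2 is present, so BexB is inactive.
Required activator BexB is absent, so *gixC* is not transcribed.
So GixC is not produced.
Activator CilS is present, so *qilF* is transcribed.
→ *qilF* is ON in B.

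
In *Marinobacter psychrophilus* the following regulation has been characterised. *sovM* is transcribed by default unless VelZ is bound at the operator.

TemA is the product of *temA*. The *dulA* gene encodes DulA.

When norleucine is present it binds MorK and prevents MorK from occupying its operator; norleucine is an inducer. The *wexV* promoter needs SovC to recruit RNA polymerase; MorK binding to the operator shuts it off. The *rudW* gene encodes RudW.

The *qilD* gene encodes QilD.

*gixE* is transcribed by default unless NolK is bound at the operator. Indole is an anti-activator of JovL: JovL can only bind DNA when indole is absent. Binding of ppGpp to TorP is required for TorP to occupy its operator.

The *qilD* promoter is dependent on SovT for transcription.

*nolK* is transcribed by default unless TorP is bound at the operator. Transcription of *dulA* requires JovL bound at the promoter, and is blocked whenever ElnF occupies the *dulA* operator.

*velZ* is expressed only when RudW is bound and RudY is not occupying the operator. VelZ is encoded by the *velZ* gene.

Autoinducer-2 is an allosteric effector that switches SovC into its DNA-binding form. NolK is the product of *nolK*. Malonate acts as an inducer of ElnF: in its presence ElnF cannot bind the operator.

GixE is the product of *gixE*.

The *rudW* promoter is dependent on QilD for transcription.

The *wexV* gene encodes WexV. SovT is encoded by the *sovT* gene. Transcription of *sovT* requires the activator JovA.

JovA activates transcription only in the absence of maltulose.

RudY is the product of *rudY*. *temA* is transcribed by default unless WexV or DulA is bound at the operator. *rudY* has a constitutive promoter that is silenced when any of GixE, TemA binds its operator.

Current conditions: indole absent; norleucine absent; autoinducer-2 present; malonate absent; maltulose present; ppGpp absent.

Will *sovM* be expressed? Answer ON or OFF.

ON

Maltulose is present, so JovA is inactive.
Required activator JovA is absent, so *sovT* is not transcribed.
So SovT is not produced.
Required activator SovT is absent, so *qilD* is not transcribed.
So QilD is not produced.
Required activator QilD is absent, so *rudW* is not transcribed.
So RudW is not produced.
ppGpp is absent, so TorP is inactive.
With no repressor bound, *nolK* is transcribed.
So NolK is produced and active.
With repressor NolK bound, *gixE* is not transcribed.
So GixE is not produced.
Norleucine is absent, so MorK is active.
Autoinducer-2 is present, so SovC is active.
With repressor MorK bound, *wexV* is not transcribed.
So WexV is not produced.
Malonate is absent, so ElnF is active.
Indole is absent, so JovL is active.
With repressor ElnF bound, *dulA* is not transcribed.
So DulA is not produced.
With no repressor bound, *temA* is transcribed.
So TemA is produced and active.
With repressor TemA bound, *rudY* is not transcribed.
So RudY is not produced.
Required activator RudW is absent, so *velZ* is not transcribed.
So VelZ is not produced.
With no repressor bound, *sovM* is transcribed.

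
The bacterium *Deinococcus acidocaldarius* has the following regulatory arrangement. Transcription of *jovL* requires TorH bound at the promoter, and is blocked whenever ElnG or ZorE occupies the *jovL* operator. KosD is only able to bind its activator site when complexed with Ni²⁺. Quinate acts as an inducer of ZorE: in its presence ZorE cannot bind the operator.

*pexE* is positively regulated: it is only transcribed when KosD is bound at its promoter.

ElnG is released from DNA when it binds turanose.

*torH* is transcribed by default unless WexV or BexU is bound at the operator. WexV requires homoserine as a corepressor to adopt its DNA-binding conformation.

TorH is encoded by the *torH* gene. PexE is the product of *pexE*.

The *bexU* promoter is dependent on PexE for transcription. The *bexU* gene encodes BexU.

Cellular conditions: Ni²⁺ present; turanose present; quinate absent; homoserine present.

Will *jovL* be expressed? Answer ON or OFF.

OFF

Homoserine is present, so WexV is active.
Ni²⁺ is present, so KosD is active.
No repressor is bound and KosD is active, so *pexE* is transcribed.
So PexE is produced and active.
No repressor is bound and PexE is active, so *bexU* is transcribed.
So BexU is produced and active.
With repressor WexV bound, *torH* is not transcribed.
So TorH is not produced.
Turanose is present, so ElnG is inactive.
Quinate is absent, so ZorE is active.
With repressor ZorE bound, *jovL* is not transcribed.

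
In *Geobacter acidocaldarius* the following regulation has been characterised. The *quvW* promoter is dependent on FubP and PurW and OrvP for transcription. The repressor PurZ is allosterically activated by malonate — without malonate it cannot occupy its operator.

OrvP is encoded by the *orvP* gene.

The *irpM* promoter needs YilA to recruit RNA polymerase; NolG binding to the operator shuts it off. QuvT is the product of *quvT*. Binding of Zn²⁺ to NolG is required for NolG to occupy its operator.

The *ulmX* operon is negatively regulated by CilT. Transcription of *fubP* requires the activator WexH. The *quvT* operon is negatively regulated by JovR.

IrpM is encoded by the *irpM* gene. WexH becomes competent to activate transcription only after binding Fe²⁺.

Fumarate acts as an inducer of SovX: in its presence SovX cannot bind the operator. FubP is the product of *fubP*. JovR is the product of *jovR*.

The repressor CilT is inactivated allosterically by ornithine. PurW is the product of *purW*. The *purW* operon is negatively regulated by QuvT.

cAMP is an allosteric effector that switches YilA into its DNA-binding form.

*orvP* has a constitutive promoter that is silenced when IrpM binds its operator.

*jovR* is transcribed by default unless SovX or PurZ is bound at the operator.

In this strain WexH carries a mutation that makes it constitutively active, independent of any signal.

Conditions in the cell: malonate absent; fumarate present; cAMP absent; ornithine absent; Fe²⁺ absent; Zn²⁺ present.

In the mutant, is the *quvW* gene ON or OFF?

ON

WexH is constitutively active in this strain.
No repressor is bound and WexH is active, so *fubP* is transcribed.
So FubP is produced and active.
Fumarate is present, so SovX is inactive.
Malonate is absent, so PurZ is inactive.
With no repressor bound, *jovR* is transcribed.
So JovR is produced and active.
With repressor JovR bound, *quvT* is not transcribed.
So QuvT is not produced.
With no repressor bound, *purW* is transcribed.
So PurW is produced and active.
cAMP is absent, so YilA is inactive.
Zn²⁺ is present, so NolG is active.
With repressor NolG bound, *irpM* is not transcribed.
So IrpM is not produced.
With no repressor bound, *orvP* is transcribed.
So OrvP is produced and active.
No repressor is bound and FubP and PurW and OrvP are active, so *quvW* is transcribed.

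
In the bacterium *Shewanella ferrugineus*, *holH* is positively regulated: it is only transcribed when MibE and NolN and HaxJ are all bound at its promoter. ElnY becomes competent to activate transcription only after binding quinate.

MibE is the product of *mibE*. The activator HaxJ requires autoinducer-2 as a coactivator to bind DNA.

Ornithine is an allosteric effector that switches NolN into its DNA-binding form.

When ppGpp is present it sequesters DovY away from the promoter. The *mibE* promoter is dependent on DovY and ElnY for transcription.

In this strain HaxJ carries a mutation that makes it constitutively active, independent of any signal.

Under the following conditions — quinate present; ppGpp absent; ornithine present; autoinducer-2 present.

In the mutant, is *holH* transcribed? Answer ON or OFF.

ON

ppGpp is absent, so DovY is active.
Quinate is present, so ElnY is active.
No repressor is bound and DovY and ElnY are active, so *mibE* is transcribed.
So MibE is produced and active.
Ornithine is present, so NolN is active.
HaxJ is constitutively active in this strain.
No repressor is bound and MibE and NolN and HaxJ are active, so *holH* is transcribed.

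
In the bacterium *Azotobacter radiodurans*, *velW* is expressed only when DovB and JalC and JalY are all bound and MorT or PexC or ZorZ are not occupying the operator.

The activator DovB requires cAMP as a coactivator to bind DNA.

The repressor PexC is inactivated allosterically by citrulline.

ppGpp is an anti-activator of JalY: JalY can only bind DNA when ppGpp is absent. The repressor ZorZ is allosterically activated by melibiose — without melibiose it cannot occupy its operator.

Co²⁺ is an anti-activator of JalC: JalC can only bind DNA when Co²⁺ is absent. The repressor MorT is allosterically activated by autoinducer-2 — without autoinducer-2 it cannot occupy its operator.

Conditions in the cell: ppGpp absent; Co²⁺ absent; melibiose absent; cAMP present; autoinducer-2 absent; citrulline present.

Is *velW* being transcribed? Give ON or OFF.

cAMP is present, so DovB is active.
Autoinducer-2 is absent, so MorT is inactive.
Citrulline is present, so PexC is inactive.
Melibiose is absent, so ZorZ is inactive.
Co²⁺ is absent, so JalC is active.
ppGpp is absent, so JalY is active.
No repressor is bound and DovB and JalC and JalY are active, so *velW* is transcribed.

ON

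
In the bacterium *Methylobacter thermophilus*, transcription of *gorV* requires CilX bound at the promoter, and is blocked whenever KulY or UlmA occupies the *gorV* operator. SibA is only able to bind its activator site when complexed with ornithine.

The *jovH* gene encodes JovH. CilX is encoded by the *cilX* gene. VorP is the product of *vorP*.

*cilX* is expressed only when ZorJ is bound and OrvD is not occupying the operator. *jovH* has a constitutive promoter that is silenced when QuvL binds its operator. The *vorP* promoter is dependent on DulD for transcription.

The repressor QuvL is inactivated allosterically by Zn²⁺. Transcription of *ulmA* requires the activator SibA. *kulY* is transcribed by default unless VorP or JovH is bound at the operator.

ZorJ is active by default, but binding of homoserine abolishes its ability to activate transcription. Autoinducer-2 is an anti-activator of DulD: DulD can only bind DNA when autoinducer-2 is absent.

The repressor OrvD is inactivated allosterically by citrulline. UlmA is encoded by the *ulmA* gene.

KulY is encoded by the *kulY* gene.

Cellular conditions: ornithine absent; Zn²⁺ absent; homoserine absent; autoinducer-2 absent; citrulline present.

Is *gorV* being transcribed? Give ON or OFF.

Autoinducer-2 is absent, so DulD is active.
No repressor is bound and DulD is active, so *vorP* is transcribed.
So VorP is produced and active.
Zn²⁺ is absent, so QuvL is active.
With repressor QuvL bound, *jovH* is not transcribed.
So JovH is not produced.
With repressor VorP bound, *kulY* is not transcribed.
So KulY is not produced.
Citrulline is present, so OrvD is inactive.
Homoserine is absent, so ZorJ is active.
No repressor is bound and ZorJ is active, so *cilX* is transcribed.
So CilX is produced and active.
Ornithine is absent, so SibA is inactive.
Required activator SibA is absent, so *ulmA* is not transcribed.
So UlmA is not produced.
No repressor is bound and CilX is active, so *gorV* is transcribed.

ON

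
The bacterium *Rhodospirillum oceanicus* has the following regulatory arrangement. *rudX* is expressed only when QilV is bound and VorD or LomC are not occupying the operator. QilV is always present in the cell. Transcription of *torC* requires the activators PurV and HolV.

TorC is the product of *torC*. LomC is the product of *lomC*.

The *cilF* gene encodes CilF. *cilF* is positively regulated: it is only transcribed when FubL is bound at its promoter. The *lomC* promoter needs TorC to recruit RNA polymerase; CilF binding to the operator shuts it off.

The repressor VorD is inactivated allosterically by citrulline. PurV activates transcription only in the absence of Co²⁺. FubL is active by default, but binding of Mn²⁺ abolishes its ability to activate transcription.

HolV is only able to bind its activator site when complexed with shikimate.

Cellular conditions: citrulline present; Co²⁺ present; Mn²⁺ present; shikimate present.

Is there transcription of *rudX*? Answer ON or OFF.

ON

Citrulline is present, so VorD is inactive.
Mn²⁺ is present, so FubL is inactive.
Required activator FubL is absent, so *cilF* is not transcribed.
So CilF is not produced.
Co²⁺ is present, so PurV is inactive.
Shikimate is present, so HolV is active.
Required activator PurV is absent, so *torC* is not transcribed.
So TorC is not produced.
Required activator TorC is absent, so *lomC* is not transcribed.
So LomC is not produced.
QilV is produced constitutively and is active.
No repressor is bound and QilV is active, so *rudX* is transcribed.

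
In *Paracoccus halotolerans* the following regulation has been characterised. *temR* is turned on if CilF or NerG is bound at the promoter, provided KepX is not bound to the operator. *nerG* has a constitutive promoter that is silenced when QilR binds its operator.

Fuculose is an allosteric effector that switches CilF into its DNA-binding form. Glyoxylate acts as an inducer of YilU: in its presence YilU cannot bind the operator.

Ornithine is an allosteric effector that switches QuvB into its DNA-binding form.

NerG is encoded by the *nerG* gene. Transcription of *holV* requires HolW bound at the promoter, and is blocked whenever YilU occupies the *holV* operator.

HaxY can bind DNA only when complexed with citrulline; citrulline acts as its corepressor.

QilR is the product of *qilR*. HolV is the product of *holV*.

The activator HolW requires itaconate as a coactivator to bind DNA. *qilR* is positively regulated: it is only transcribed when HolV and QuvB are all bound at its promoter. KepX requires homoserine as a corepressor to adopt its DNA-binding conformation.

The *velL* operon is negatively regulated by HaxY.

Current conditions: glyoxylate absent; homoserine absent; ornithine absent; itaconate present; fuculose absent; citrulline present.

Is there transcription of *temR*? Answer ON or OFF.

ON

Fuculose is absent, so CilF is inactive.
Homoserine is absent, so KepX is inactive.
Glyoxylate is absent, so YilU is active.
Itaconate is present, so HolW is active.
With repressor YilU bound, *holV* is not transcribed.
So HolV is not produced.
Ornithine is absent, so QuvB is inactive.
Required activator HolV is absent, so *qilR* is not transcribed.
So QilR is not produced.
With no repressor bound, *nerG* is transcribed.
So NerG is produced and active.
Activator NerG is present, so *temR* is transcribed.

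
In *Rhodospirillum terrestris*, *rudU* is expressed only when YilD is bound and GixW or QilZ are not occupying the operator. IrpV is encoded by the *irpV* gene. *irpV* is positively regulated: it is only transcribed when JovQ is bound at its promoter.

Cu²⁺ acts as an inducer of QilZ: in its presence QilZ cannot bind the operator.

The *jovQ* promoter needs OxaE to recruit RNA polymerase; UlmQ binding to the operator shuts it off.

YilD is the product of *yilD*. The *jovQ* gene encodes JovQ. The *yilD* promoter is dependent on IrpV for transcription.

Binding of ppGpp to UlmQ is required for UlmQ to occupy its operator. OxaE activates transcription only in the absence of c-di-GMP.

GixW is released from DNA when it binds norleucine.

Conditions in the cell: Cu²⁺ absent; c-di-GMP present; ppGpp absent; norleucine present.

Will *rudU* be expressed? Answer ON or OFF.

OFF

Norleucine is present, so GixW is inactive.
ppGpp is absent, so UlmQ is inactive.
c-di-GMP is present, so OxaE is inactive.
Required activator OxaE is absent, so *jovQ* is not transcribed.
So JovQ is not produced.
Required activator JovQ is absent, so *irpV* is not transcribed.
So IrpV is not produced.
Required activator IrpV is absent, so *yilD* is not transcribed.
So YilD is not produced.
Cu²⁺ is absent, so QilZ is active.
With repressor QilZ bound, *rudU* is not transcribed.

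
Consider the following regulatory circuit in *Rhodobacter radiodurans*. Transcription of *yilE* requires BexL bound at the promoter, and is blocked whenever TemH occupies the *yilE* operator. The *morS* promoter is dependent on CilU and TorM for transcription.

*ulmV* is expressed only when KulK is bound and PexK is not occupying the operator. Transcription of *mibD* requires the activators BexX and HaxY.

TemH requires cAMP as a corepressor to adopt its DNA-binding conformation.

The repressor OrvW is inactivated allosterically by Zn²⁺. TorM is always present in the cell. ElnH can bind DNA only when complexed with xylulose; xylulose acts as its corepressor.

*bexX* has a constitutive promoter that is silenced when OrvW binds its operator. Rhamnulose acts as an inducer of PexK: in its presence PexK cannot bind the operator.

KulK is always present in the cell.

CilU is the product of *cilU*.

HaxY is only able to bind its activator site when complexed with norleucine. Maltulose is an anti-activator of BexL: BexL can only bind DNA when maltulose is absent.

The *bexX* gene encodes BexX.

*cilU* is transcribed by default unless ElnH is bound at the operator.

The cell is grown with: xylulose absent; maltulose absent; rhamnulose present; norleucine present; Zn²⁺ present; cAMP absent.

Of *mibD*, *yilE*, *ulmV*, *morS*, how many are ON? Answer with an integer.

4

Zn²⁺ is present, so OrvW is inactive.
With no repressor bound, *bexX* is transcribed.
So BexX is produced and active.
Norleucine is present, so HaxY is active.
No repressor is bound and BexX and HaxY are active, so *mibD* is transcribed.
→ *mibD* is ON.
Maltulose is absent, so BexL is active.
cAMP is absent, so TemH is inactive.
No repressor is bound and BexL is active, so *yilE* is transcribed.
→ *yilE* is ON.
Rhamnulose is present, so PexK is inactive.
KulK is produced constitutively and is active.
No repressor is bound and KulK is active, so *ulmV* is transcribed.
→ *ulmV* is ON.
Xylulose is absent, so ElnH is inactive.
With no repressor bound, *cilU* is transcribed.
So CilU is produced and active.
TorM is produced constitutively and is active.
No repressor is bound and CilU and TorM are active, so *morS* is transcribed.
→ *morS* is ON.
4 of the 4 genes are transcribed.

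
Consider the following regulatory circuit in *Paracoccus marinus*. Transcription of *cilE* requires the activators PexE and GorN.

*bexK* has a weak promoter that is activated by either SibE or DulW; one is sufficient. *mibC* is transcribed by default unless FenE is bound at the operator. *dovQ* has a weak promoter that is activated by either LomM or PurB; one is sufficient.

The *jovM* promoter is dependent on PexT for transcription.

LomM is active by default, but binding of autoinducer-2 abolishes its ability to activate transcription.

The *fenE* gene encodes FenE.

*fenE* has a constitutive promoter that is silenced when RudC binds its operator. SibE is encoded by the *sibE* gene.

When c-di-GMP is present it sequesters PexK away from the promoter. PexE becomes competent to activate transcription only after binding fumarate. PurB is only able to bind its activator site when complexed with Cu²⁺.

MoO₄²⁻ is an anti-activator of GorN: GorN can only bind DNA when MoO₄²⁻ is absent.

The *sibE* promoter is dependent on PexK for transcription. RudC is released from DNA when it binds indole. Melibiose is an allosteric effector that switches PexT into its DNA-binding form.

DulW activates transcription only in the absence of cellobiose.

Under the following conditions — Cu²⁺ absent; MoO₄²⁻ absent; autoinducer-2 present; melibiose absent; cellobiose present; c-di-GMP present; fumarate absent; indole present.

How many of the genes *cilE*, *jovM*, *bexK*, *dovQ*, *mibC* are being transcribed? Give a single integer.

Fumarate is absent, so PexE is inactive.
MoO₄²⁻ is absent, so GorN is active.
Required activator PexE is absent, so *cilE* is not transcribed.
→ *cilE* is OFF.
Melibiose is absent, so PexT is inactive.
Required activator PexT is absent, so *jovM* is not transcribed.
→ *jovM* is OFF.
c-di-GMP is present, so PexK is inactive.
Required activator PexK is absent, so *sibE* is not transcribed.
So SibE is not produced.
Cellobiose is present, so DulW is inactive.
No activator is available at the *bexK* promoter, so *bexK* is not transcribed.
→ *bexK* is OFF.
Autoinducer-2 is present, so LomM is inactive.
Cu²⁺ is absent, so PurB is inactive.
No activator is available at the *dovQ* promoter, so *dovQ* is not transcribed.
→ *dovQ* is OFF.
Indole is present, so RudC is inactive.
With no repressor bound, *fenE* is transcribed.
So FenE is produced and active.
With repressor FenE bound, *mibC* is not transcribed.
→ *mibC* is OFF.
0 of the 5 genes are transcribed.

0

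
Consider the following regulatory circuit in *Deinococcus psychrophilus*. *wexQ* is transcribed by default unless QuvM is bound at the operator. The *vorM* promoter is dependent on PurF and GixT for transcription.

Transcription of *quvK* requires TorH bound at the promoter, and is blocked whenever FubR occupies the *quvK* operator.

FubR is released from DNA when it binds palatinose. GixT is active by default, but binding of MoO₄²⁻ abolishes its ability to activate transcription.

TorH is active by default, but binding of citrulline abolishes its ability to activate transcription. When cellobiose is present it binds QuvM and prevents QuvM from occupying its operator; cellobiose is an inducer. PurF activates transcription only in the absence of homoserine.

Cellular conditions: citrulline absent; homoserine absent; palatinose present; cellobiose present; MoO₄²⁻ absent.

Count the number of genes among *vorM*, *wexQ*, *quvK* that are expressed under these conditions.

Homoserine is absent, so PurF is active.
MoO₄²⁻ is absent, so GixT is active.
No repressor is bound and PurF and GixT are active, so *vorM* is transcribed.
→ *vorM* is ON.
Cellobiose is present, so QuvM is inactive.
With no repressor bound, *wexQ* is transcribed.
→ *wexQ* is ON.
Citrulline is absent, so TorH is active.
Palatinose is present, so FubR is inactive.
No repressor is bound and TorH is active, so *quvK* is transcribed.
→ *quvK* is ON.
3 of the 3 genes are transcribed.

3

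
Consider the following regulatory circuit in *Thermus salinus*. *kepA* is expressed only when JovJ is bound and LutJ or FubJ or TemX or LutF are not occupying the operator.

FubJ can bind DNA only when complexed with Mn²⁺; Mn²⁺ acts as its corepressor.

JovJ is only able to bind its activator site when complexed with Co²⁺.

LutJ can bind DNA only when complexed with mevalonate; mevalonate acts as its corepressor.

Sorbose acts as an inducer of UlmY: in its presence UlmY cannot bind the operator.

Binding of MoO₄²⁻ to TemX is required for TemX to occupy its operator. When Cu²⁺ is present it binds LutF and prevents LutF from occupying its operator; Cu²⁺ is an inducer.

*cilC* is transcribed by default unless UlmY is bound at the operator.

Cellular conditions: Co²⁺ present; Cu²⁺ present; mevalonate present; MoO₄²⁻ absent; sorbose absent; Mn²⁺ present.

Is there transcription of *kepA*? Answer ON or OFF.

Co²⁺ is present, so JovJ is active.
Mevalonate is present, so LutJ is active.
Mn²⁺ is present, so FubJ is active.
MoO₄²⁻ is absent, so TemX is inactive.
Cu²⁺ is present, so LutF is inactive.
With repressor LutJ bound, *kepA* is not transcribed.

OFF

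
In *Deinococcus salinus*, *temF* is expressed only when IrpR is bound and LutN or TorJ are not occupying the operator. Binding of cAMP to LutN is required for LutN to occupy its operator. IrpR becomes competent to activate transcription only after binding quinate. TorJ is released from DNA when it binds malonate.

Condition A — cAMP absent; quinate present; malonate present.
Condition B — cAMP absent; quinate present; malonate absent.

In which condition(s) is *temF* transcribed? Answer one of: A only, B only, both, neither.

Condition A:
cAMP is absent, so LutN is inactive.
Quinate is present, so IrpR is active.
Malonate is present, so TorJ is inactive.
No repressor is bound and IrpR is active, so *temF* is transcribed.
→ *temF* is ON in A.
Condition B:
cAMP is absent, so LutN is inactive.
Quinate is present, so IrpR is active.
Malonate is absent, so TorJ is active.
With repressor TorJ bound, *temF* is not transcribed.
→ *temF* is OFF in B.

A only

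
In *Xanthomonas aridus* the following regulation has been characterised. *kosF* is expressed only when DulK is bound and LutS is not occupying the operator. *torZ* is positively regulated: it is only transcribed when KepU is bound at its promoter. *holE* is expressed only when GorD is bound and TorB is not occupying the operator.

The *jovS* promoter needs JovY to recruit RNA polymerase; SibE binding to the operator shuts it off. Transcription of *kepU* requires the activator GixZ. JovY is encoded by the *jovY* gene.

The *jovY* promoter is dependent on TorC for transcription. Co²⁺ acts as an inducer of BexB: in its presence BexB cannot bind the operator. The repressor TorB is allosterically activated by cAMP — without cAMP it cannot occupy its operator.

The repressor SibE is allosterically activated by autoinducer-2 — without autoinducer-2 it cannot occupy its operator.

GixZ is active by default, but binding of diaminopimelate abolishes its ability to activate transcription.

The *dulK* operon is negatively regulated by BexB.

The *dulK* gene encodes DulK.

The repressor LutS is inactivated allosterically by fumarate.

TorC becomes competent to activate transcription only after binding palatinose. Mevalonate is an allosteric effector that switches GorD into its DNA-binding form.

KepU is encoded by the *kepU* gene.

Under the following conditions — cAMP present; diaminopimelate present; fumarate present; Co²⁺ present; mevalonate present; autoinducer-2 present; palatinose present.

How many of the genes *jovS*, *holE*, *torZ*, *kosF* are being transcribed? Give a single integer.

1

Autoinducer-2 is present, so SibE is active.
Palatinose is present, so TorC is active.
No repressor is bound and TorC is active, so *jovY* is transcribed.
So JovY is produced and active.
With repressor SibE bound, *jovS* is not transcribed.
→ *jovS* is OFF.
cAMP is present, so TorB is active.
Mevalonate is present, so GorD is active.
With repressor TorB bound, *holE* is not transcribed.
→ *holE* is OFF.
Diaminopimelate is present, so GixZ is inactive.
Required activator GixZ is absent, so *kepU* is not transcribed.
So KepU is not produced.
Required activator KepU is absent, so *torZ* is not transcribed.
→ *torZ* is OFF.
Co²⁺ is present, so BexB is inactive.
With no repressor bound, *dulK* is transcribed.
So DulK is produced and active.
Fumarate is present, so LutS is inactive.
No repressor is bound and DulK is active, so *kosF* is transcribed.
→ *kosF* is ON.
1 of the 4 genes is transcribed.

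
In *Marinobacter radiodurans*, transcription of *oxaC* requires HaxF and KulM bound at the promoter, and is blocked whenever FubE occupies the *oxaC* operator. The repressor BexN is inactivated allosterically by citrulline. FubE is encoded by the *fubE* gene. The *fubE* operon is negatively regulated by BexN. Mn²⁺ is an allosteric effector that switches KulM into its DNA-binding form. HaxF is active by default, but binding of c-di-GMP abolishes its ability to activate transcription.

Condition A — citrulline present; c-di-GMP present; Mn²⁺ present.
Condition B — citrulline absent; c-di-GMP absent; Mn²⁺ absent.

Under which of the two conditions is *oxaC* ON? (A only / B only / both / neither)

Condition A:
Citrulline is present, so BexN is inactive.
With no repressor bound, *fubE* is transcribed.
So FubE is produced and active.
c-di-GMP is present, so HaxF is inactive.
Mn²⁺ is present, so KulM is active.
With repressor FubE bound, *oxaC* is not transcribed.
→ *oxaC* is OFF in A.
Condition B:
Citrulline is absent, so BexN is active.
With repressor BexN bound, *fubE* is not transcribed.
So FubE is not produced.
c-di-GMP is absent, so HaxF is active.
Mn²⁺ is absent, so KulM is inactive.
Required activator KulM is absent, so *oxaC* is not transcribed.
→ *oxaC* is OFF in B.

neither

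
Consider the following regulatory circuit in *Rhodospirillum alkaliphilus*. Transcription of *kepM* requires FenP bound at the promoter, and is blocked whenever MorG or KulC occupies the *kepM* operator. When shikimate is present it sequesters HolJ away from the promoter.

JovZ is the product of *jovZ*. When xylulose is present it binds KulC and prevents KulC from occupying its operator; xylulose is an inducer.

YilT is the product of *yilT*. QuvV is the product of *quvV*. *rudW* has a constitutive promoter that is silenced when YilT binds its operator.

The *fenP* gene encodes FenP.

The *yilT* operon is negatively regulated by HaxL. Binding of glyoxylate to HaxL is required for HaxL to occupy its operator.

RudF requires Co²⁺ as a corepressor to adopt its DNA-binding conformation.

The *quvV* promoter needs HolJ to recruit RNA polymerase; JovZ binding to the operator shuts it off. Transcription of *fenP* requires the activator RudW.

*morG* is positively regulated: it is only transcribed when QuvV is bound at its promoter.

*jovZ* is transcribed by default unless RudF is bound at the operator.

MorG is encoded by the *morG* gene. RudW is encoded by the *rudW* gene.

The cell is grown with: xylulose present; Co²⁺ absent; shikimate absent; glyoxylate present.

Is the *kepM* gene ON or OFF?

ON

Glyoxylate is present, so HaxL is active.
With repressor HaxL bound, *yilT* is not transcribed.
So YilT is not produced.
With no repressor bound, *rudW* is transcribed.
So RudW is produced and active.
No repressor is bound and RudW is active, so *fenP* is transcribed.
So FenP is produced and active.
Co²⁺ is absent, so RudF is inactive.
With no repressor bound, *jovZ* is transcribed.
So JovZ is produced and active.
Shikimate is absent, so HolJ is active.
With repressor JovZ bound, *quvV* is not transcribed.
So QuvV is not produced.
Required activator QuvV is absent, so *morG* is not transcribed.
So MorG is not produced.
Xylulose is present, so KulC is inactive.
No repressor is bound and FenP is active, so *kepM* is transcribed.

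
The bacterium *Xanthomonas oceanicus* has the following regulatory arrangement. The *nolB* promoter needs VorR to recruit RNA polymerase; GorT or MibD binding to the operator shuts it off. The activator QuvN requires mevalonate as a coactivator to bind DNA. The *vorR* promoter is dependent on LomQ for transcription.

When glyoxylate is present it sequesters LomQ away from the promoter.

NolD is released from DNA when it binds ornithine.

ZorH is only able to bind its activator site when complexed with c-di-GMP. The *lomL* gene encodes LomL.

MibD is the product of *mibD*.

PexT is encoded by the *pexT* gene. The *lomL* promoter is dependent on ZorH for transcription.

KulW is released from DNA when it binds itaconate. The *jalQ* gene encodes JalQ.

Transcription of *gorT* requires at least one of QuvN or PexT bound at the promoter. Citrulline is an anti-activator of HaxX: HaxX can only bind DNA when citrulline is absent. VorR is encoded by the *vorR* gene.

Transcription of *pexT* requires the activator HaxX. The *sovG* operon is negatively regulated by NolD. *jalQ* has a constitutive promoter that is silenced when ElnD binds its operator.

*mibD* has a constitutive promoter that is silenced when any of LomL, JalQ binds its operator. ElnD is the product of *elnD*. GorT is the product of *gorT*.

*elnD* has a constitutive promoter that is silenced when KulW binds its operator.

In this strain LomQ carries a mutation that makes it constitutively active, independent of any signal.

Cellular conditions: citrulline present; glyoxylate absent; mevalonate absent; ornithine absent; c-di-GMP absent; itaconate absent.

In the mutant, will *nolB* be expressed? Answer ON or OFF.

ON

Mevalonate is absent, so QuvN is inactive.
Citrulline is present, so HaxX is inactive.
Required activator HaxX is absent, so *pexT* is not transcribed.
So PexT is not produced.
No activator is available at the *gorT* promoter, so *gorT* is not transcribed.
So GorT is not produced.
c-di-GMP is absent, so ZorH is inactive.
Required activator ZorH is absent, so *lomL* is not transcribed.
So LomL is not produced.
Itaconate is absent, so KulW is active.
With repressor KulW bound, *elnD* is not transcribed.
So ElnD is not produced.
With no repressor bound, *jalQ* is transcribed.
So JalQ is produced and active.
With repressor JalQ bound, *mibD* is not transcribed.
So MibD is not produced.
LomQ is constitutively active in this strain.
No repressor is bound and LomQ is active, so *vorR* is transcribed.
So VorR is produced and active.
No repressor is bound and VorR is active, so *nolB* is transcribed.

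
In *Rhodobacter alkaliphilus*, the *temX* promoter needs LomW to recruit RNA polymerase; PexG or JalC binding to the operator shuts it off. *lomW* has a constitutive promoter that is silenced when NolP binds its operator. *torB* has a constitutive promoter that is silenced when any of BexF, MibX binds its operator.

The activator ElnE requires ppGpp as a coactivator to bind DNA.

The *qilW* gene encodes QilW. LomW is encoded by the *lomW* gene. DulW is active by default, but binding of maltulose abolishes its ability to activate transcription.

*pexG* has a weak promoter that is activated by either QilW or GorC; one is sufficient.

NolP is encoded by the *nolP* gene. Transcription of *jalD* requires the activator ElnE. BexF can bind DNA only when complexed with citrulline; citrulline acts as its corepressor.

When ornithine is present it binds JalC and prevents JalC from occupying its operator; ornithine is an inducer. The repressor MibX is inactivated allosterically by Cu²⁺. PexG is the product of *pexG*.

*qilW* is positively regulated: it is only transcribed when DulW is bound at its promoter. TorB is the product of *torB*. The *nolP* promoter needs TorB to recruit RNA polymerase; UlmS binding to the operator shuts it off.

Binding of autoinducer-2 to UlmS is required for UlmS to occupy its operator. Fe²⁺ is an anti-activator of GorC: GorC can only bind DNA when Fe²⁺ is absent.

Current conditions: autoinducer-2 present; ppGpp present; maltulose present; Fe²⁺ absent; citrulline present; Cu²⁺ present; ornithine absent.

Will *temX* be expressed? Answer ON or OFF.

Maltulose is present, so DulW is inactive.
Required activator DulW is absent, so *qilW* is not transcribed.
So QilW is not produced.
Fe²⁺ is absent, so GorC is active.
Activator GorC is present, so *pexG* is transcribed.
So PexG is produced and active.
Ornithine is absent, so JalC is active.
Autoinducer-2 is present, so UlmS is active.
Citrulline is present, so BexF is active.
Cu²⁺ is present, so MibX is inactive.
With repressor BexF bound, *torB* is not transcribed.
So TorB is not produced.
With repressor UlmS bound, *nolP* is not transcribed.
So NolP is not produced.
With no repressor bound, *lomW* is transcribed.
So LomW is produced and active.
With repressor PexG bound, *temX* is not transcribed.

OFF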